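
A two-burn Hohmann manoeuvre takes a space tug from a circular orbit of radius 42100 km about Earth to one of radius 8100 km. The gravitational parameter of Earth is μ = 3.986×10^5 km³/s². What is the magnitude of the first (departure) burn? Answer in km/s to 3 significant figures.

Semi-major axis of the transfer orbit: a_t = (42100 + 8100)/2 = 25100 km.
On the circular orbit at r = 42100 km, v_c = √(μ/r) = 3.077 km/s.
Transfer-orbit speed at the same r (vis-viva, a = a_t): v_t = √[μ(2/r − 1/a_t)] = 1.748 km/s.
Δv₁ = |v_t − v_c| = |1.748 − 3.077| = 1.329 km/s.

Δv₁ = 1.33 km/s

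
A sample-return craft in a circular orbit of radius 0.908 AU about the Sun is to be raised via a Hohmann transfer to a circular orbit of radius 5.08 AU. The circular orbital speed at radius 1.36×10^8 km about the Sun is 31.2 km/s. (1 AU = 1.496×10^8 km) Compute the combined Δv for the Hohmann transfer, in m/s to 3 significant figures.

Δv = 15400 m/s

From the circular-orbit relation v² = μ/r at r = 1.36×10^8 km: μ = v²r = (31.2)² × 1.36×10^8 = 1.32388×10^11 km³/s².
In km: r₁ = 0.908 × 1.496×10^8 = 1.358368×10^8 km; r₂ = 5.08 × 1.496×10^8 = 7.59968×10^8 km.
The Hohmann ellipse has a_t = (r₁ + r₂)/2 = 4.479024×10^8 km.
Circular speed at r₁: v₁ = √(μ/r₁) = √(1.32388×10^11/1.358368×10^8) = 31.219 km/s.
Transfer-orbit speed at r₁ (v² = μ(2/r − 1/a)): v_p = √[μ(2/r₁ − 1/a_t)] = 40.665 km/s.
First burn Δv₁ = |v_p − v₁| = 9.446 km/s.
At r₂, v₂ = √(μ/r₂) = 13.1986 km/s.
Transfer-orbit speed at r₂: v_a = √[μ(2/r₂ − 1/a_t)] = 7.26848 km/s.
Second burn Δv₂ = |v₂ − v_a| = 5.930 km/s.
Δv = Δv₁ + Δv₂ = 9.446 + 5.930 = 15.38 km/s.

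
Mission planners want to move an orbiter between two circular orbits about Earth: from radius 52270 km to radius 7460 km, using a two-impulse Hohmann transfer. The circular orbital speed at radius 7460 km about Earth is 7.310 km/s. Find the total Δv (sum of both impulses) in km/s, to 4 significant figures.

From the circular-orbit relation v² = μ/r at r = 7460 km: μ = v²r = (7.310)² × 7460 = 3.98633×10^5 km³/s².
Semi-major axis of the transfer orbit: a_t = (52270 + 7460)/2 = 29865 km.
Circular speed at r₁: v₁ = √(μ/r₁) = √(3.98633×10^5/52270) = 2.7616 km/s.
Transfer-orbit speed at r₁ (v² = μ(2/r − 1/a)): v_a = √[μ(2/r₁ − 1/a_t)] = 1.3802 km/s.
First burn Δv₁ = |v_a − v₁| = 1.381 km/s.
Circular speed at r₂: v₂ = √(μ/r₂) = 7.310 km/s.
Transfer-orbit speed at r₂: v_p = √[μ(2/r₂ − 1/a_t)] = 9.671 km/s.
Second burn Δv₂ = |v₂ − v_p| = 2.361 km/s.
Δv = Δv₁ + Δv₂ = 1.381 + 2.361 = 3.742 km/s.

Δv = 3.742 km/s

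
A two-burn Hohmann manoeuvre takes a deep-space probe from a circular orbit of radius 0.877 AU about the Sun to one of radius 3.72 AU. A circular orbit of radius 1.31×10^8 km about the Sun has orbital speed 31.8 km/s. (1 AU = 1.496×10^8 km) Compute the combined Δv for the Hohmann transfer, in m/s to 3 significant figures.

Δv = 14500 m/s

From the circular-orbit relation v² = μ/r at r = 1.31×10^8 km: μ = v²r = (31.8)² × 1.31×10^8 = 1.32472×10^11 km³/s².
In km: r₁ = 0.877 × 1.496×10^8 = 1.311992×10^8 km; r₂ = 3.72 × 1.496×10^8 = 5.56512×10^8 km.
Transfer-ellipse semi-major axis a_t = (r₁ + r₂)/2 = (1.311992×10^8 + 5.56512×10^8)/2 = 3.438556×10^8 km.
At r₁ the circular-orbit speed is v₁ = √(μ/r₁) = 31.776 km/s.
Transfer-orbit speed at r₁ (vis-viva equation): v_p = √[μ(2/r₁ − 1/a_t)] = 40.425 km/s.
First burn Δv₁ = |v_p − v₁| = 8.649 km/s.
At r₂, v₂ = √(μ/r₂) = 15.4286 km/s.
Transfer-orbit speed at r₂: v_a = √[μ(2/r₂ − 1/a_t)] = 9.53022 km/s.
Second burn Δv₂ = |v₂ − v_a| = 5.898 km/s.
Total Δv = Δv₁ + Δv₂ = 14.55 km/s.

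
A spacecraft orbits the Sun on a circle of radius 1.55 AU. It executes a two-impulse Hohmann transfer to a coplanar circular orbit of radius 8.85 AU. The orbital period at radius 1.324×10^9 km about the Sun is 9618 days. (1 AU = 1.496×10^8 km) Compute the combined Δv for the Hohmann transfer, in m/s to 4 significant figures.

From Kepler's third law T² = 4π²r³/μ at r = 1.324×10^9 km, T = 9618 days = 9618 × 86400 s = 8.309952×10^8 s: μ = 4π²r³/T² = 1.32686×10^11 km³/s².
In km: r₁ = 1.55 × 1.496×10^8 = 2.3188×10^8 km; r₂ = 8.85 × 1.496×10^8 = 1.32396×10^9 km.
Semi-major axis of the transfer orbit: a_t = (2.3188×10^8 + 1.32396×10^9)/2 = 7.7792×10^8 km.
Circular speed at r₁: v₁ = √(μ/r₁) = √(1.32686×10^11/2.3188×10^8) = 23.921 km/s.
On the transfer ellipse at r₁, vis-viva equation gives v_p = √[μ(2/r₁ − 1/a_t)] = 31.207 km/s.
First burn Δv₁ = |v_p − v₁| = 7.286 km/s.
At r₂, v₂ = √(μ/r₂) = 10.011 km/s.
Transfer-orbit speed at r₂: v_a = √[μ(2/r₂ − 1/a_t)] = 5.4656 km/s.
Second burn Δv₂ = |v₂ − v_a| = 4.545 km/s.
Δv = Δv₁ + Δv₂ = 7.286 + 4.545 = 11.83 km/s.

Δv = 11830 m/s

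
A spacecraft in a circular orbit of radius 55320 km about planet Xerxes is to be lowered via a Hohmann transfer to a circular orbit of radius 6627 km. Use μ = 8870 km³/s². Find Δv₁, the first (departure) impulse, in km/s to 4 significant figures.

Δv₁ = 0.2152 km/s

Semi-major axis of the transfer orbit: a_t = (55320 + 6627)/2 = 30973.5 km.
Circular speed at r = 55320 km: v_c = √(μ/r) = 0.4004 km/s.
Vis-viva on the transfer ellipse at r = 55320 km gives v_t = √[μ(2/r − 1/a_t)] = 0.1852 km/s.
Δv₁ = |v_t − v_c| = |0.1852 − 0.4004| = 0.2152 km/s.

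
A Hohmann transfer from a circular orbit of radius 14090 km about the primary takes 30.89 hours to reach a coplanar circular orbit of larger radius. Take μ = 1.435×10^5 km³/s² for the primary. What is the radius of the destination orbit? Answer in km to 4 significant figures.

r₂ = 98790 km

Transfer time t = 30.89 hours = 1.11204×10^5 s, and t = π√(a_t³/μ).
So a_t = (μ t²/π²)^(1/3) = (1.435×10^5 × (1.11204×10^5)² / π²)^(1/3) = 56441 km.
Since a_t = (r₁ + r₂)/2, r₂ = 2a_t − r₁ = 2×56441 − 14090 = 98792 km.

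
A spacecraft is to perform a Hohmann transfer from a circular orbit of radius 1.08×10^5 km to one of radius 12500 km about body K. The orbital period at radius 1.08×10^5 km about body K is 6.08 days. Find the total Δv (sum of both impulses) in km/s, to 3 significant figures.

From Kepler's third law T² = 4π²r³/μ at r = 1.08×10^5 km, T = 6.08 days = 6.08 × 86400 s = 5.25312×10^5 s: μ = 4π²r³/T² = 1.80217×10^5 km³/s².
Semi-major axis of the transfer orbit: a_t = (1.080×10^5 + 12500)/2 = 60250 km.
Circular speed at r₁: v₁ = √(μ/r₁) = √(1.80217×10^5/1.080×10^5) = 1.2918 km/s.
On the transfer ellipse at r₁, v² = μ(2/r − 1/a) gives v_a = √[μ(2/r₁ − 1/a_t)] = 0.58839 km/s.
First burn Δv₁ = |v_a − v₁| = 0.7034 km/s.
At r₂, v₂ = √(μ/r₂) = 3.797 km/s.
Transfer-orbit speed at r₂: v_p = √[μ(2/r₂ − 1/a_t)] = 5.084 km/s.
Second burn Δv₂ = |v₂ − v_p| = 1.287 km/s.
Δv = Δv₁ + Δv₂ = 0.7034 + 1.287 = 1.990 km/s.

Δv = 1.99 km/s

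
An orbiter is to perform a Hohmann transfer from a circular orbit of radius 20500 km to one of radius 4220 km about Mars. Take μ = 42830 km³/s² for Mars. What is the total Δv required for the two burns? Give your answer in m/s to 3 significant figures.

The Hohmann ellipse has a_t = (r₁ + r₂)/2 = 12360 km.
Circular speed at r₁: v₁ = √(μ/r₁) = √(42830/20500) = 1.4454 km/s.
Transfer-orbit speed at r₁ (vis-viva): v_a = √[μ(2/r₁ − 1/a_t)] = 0.84459 km/s.
First burn Δv₁ = |v_a − v₁| = 0.6008 km/s.
Circular speed at r₂: v₂ = √(μ/r₂) = 3.18579 km/s.
Transfer-orbit speed at r₂: v_p = √[μ(2/r₂ − 1/a_t)] = 4.10285 km/s.
Second burn Δv₂ = |v₂ − v_p| = 0.9171 km/s.
Δv = Δv₁ + Δv₂ = 0.6008 + 0.9171 = 1.518 km/s.

Δv = 1520 m/s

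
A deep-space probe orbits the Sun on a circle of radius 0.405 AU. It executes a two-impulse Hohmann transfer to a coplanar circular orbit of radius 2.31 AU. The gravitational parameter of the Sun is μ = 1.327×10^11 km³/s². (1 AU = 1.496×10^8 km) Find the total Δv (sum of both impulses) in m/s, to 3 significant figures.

In km: r₁ = 0.405 × 1.496×10^8 = 6.0588×10^7 km; r₂ = 2.31 × 1.496×10^8 = 3.45576×10^8 km.
Semi-major axis of the transfer orbit: a_t = (6.0588×10^7 + 3.45576×10^8)/2 = 2.03082×10^8 km.
Circular speed at r₁: v₁ = √(μ/r₁) = √(1.327×10^11/6.0588×10^7) = 46.80 km/s.
On the transfer ellipse at r₁, vis-viva equation gives v_p = √[μ(2/r₁ − 1/a_t)] = 61.05 km/s.
First burn Δv₁ = |v_p − v₁| = 14.25 km/s.
Circular speed at r₂: v₂ = √(μ/r₂) = 19.5958 km/s.
Transfer-orbit speed at r₂: v_a = √[μ(2/r₂ − 1/a_t)] = 10.7034 km/s.
Second burn Δv₂ = |v₂ − v_a| = 8.892 km/s.
Total Δv = Δv₁ + Δv₂ = 23.14 km/s.

Δv = 23100 m/s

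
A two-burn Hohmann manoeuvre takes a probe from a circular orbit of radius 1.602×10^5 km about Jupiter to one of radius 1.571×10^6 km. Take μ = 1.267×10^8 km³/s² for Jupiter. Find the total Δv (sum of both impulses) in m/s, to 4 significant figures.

Δv = 14880 m/s

Semi-major axis of the transfer orbit: a_t = (1.602×10^5 + 1.571×10^6)/2 = 8.656×10^5 km.
At r₁ the circular-orbit speed is v₁ = √(μ/r₁) = 28.123 km/s.
Transfer-orbit speed at r₁ (vis-viva equation): v_p = √[μ(2/r₁ − 1/a_t)] = 37.887 km/s.
First burn Δv₁ = |v_p − v₁| = 9.764 km/s.
At r₂, v₂ = √(μ/r₂) = 8.980 km/s.
Transfer-orbit speed at r₂: v_a = √[μ(2/r₂ − 1/a_t)] = 3.863 km/s.
Second burn Δv₂ = |v₂ − v_a| = 5.117 km/s.
Total Δv = Δv₁ + Δv₂ = 14.88 km/s.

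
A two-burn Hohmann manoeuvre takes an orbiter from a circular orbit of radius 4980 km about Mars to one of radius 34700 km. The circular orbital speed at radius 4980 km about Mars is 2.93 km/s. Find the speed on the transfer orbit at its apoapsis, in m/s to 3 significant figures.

v = 556 m/s

From the circular-orbit relation v² = μ/r at r = 4980 km: μ = v²r = (2.93)² × 4980 = 42752.8 km³/s².
The Hohmann ellipse has a_t = (r₁ + r₂)/2 = 19840 km.
At apoapsis, r = 34700 km.
Applying v² = μ(2/r − 1/a_t): v = 0.5561 km/s.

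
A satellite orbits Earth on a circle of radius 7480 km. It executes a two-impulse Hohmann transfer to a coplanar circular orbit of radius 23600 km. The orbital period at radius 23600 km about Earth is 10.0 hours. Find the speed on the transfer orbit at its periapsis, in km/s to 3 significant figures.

From Kepler's third law T² = 4π²r³/μ at r = 23600 km, T = 10.0 hours = 10.0 × 3600 s = 36000 s: μ = 4π²r³/T² = 4.00397×10^5 km³/s².
Transfer-ellipse semi-major axis a_t = (r₁ + r₂)/2 = (7480 + 23600)/2 = 15540 km.
The periapsis of the transfer ellipse is at r = 7480 km.
Vis-viva: v = √[μ(2/r − 1/a_t)] = √[4.00397×10^5 × (2/7480 − 1/15540)] = 9.016 km/s.

v = 9.02 km/s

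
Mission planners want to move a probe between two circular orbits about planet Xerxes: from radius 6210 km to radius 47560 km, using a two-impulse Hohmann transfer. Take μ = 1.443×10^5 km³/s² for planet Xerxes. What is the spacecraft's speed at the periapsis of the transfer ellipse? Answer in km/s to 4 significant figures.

v = 6.411 km/s

The Hohmann ellipse has a_t = (r₁ + r₂)/2 = 26885 km.
At periapsis, r = 6210 km.
Applying v² = μ(2/r − 1/a_t): v = 6.411 km/s.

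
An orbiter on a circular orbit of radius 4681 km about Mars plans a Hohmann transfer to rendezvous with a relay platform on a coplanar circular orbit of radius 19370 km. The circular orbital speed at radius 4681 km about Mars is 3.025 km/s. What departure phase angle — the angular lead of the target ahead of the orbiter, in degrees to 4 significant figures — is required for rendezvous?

From the circular-orbit relation v² = μ/r at r = 4681 km: μ = v²r = (3.025)² × 4681 = 42834.1 km³/s².
The Hohmann ellipse has a_t = (r₁ + r₂)/2 = 12025.5 km.
The half-period of the transfer ellipse is t = π√(a_t³/μ) = 20018 s.
Target angular speed ω₂ = √(μ/r₂³) = 7.6772×10^-5 rad/s.
Angle swept by the target during transfer: ω₂·t = 1.5368 rad = 88.05°.
The orbiter traverses 180° on the transfer ellipse, so the target must lead by 180° − 88.05° = 91.95°.

φ = 91.95°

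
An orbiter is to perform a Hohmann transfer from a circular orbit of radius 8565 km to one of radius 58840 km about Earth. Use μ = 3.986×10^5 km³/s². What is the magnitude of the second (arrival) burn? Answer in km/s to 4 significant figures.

Δv₂ = 1.291 km/s

Transfer-ellipse semi-major axis a_t = (r₁ + r₂)/2 = (8565 + 58840)/2 = 33702.5 km.
On the circular orbit at r = 58840 km, v_c = √(μ/r) = 2.603 km/s.
Transfer-orbit speed at the same r (vis-viva, a = a_t): v_t = √[μ(2/r − 1/a_t)] = 1.312 km/s.
Δv₂ = |v_t − v_c| = |1.312 − 2.603| = 1.291 km/s.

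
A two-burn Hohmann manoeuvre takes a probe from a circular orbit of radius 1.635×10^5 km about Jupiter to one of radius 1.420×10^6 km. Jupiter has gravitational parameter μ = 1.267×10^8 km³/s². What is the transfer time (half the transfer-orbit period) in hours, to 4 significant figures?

t = 54.62 hours

Semi-major axis of the transfer orbit: a_t = (1.635×10^5 + 1.420×10^6)/2 = 7.9175×10^5 km.
Transfer time t = π√(a_t³/μ) = π√((7.9175×10^5)³ / 1.267×10^8) = 1.9663×10^5 s.
Converting: 1.9663×10^5 s ÷ 3600 s/hour = 54.62 hours.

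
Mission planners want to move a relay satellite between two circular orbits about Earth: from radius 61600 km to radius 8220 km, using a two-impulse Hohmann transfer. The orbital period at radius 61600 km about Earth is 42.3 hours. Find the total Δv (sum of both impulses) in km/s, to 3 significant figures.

From Kepler's third law T² = 4π²r³/μ at r = 61600 km, T = 42.3 hours = 42.3 × 3600 s = 1.5228×10^5 s: μ = 4π²r³/T² = 3.97939×10^5 km³/s².
Transfer-ellipse semi-major axis a_t = (r₁ + r₂)/2 = (61600 + 8220)/2 = 34910 km.
Circular speed at r₁: v₁ = √(μ/r₁) = √(3.97939×10^5/61600) = 2.5417 km/s.
Transfer-orbit speed at r₁ (v² = μ(2/r − 1/a)): v_a = √[μ(2/r₁ − 1/a_t)] = 1.2333 km/s.
First burn Δv₁ = |v_a − v₁| = 1.308 km/s.
At r₂, v₂ = √(μ/r₂) = 6.9578 km/s.
Transfer-orbit speed at r₂: v_p = √[μ(2/r₂ − 1/a_t)] = 9.2425 km/s.
Second burn Δv₂ = |v₂ − v_p| = 2.285 km/s.
Δv = Δv₁ + Δv₂ = 1.308 + 2.285 = 3.593 km/s.

Δv = 3.59 km/s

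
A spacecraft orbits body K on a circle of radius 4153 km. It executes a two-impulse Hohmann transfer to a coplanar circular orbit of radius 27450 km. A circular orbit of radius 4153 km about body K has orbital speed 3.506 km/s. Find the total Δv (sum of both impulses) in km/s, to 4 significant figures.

Δv = 1.780 km/s

From the circular-orbit relation v² = μ/r at r = 4153 km: μ = v²r = (3.506)² × 4153 = 51048.8 km³/s².
The Hohmann ellipse has a_t = (r₁ + r₂)/2 = 15801.5 km.
At r₁ the circular-orbit speed is v₁ = √(μ/r₁) = 3.506 km/s.
On the transfer ellipse at r₁, vis-viva gives v_p = √[μ(2/r₁ − 1/a_t)] = 4.621 km/s.
First burn Δv₁ = |v_p − v₁| = 1.115 km/s.
At r₂, v₂ = √(μ/r₂) = 1.3637 km/s.
Transfer-orbit speed at r₂: v_a = √[μ(2/r₂ − 1/a_t)] = 0.69912 km/s.
Second burn Δv₂ = |v₂ − v_a| = 0.6646 km/s.
Δv = Δv₁ + Δv₂ = 1.115 + 0.6646 = 1.780 km/s.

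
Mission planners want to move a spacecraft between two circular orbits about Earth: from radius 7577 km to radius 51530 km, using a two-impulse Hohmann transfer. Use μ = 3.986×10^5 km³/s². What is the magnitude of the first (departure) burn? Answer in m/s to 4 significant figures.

The Hohmann ellipse has a_t = (r₁ + r₂)/2 = 29553.5 km.
On the circular orbit at r = 7577 km, v_c = √(μ/r) = 7.253 km/s.
Transfer-orbit speed at the same r (vis-viva, a = a_t): v_t = √[μ(2/r − 1/a_t)] = 9.577 km/s.
Δv₁ = |v_t − v_c| = |9.577 − 7.253| = 2.324 km/s.

Δv₁ = 2324 m/s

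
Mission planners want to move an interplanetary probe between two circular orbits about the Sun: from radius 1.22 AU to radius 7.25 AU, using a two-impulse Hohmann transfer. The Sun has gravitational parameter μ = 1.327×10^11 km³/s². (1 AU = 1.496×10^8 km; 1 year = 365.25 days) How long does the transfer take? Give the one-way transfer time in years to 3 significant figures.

In km: r₁ = 1.22 × 1.496×10^8 = 1.82512×10^8 km; r₂ = 7.25 × 1.496×10^8 = 1.0846×10^9 km.
The Hohmann ellipse has a_t = (r₁ + r₂)/2 = 6.33556×10^8 km.
Transfer time t = π√(a_t³/μ) = π√((6.33556×10^8)³ / 1.327×10^11) = 1.375×10^8 s.
Converting: 1.375×10^8 s ÷ 3.15576×10^7 s/year (365.25 × 86400) = 4.36 years.

t = 4.36 years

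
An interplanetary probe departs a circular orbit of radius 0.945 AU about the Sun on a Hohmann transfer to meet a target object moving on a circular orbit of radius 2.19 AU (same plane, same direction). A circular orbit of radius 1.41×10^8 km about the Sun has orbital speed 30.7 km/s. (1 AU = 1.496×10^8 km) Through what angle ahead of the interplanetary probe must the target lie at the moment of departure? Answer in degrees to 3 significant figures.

φ = 71.0°

From the circular-orbit relation v² = μ/r at r = 1.41×10^8 km: μ = v²r = (30.7)² × 1.41×10^8 = 1.32891×10^11 km³/s².
In km: r₁ = 0.945 × 1.496×10^8 = 1.41372×10^8 km; r₂ = 2.19 × 1.496×10^8 = 3.27624×10^8 km.
Semi-major axis of the transfer orbit: a_t = (1.41372×10^8 + 3.27624×10^8)/2 = 2.34498×10^8 km.
Transfer time t = π√(a_t³/μ) = 3.095×10^7 s.
The target's mean motion on its circular orbit is ω₂ = √(μ/r₂³) = 6.147×10^-8 rad/s.
Angle swept by the target during transfer: ω₂·t = 1.902 rad = 109.0°.
The interplanetary probe traverses 180° on the transfer ellipse, so the target must lead by 180° − 109.0° = 71.0°.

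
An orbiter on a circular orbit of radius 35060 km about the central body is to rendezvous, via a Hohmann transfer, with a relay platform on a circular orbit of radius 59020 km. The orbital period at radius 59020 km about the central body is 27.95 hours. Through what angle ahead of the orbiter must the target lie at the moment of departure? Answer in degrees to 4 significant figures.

φ = 51.92°

From Kepler's third law T² = 4π²r³/μ at r = 59020 km, T = 27.95 hours = 27.95 × 3600 s = 1.0062×10^5 s: μ = 4π²r³/T² = 8.01657×10^5 km³/s².
Semi-major axis of the transfer orbit: a_t = (35060 + 59020)/2 = 47040 km.
Transfer time t = π√(a_t³/μ) = 35800 s.
The target's mean motion on its circular orbit is ω₂ = √(μ/r₂³) = 6.244×10^-5 rad/s.
Angle swept by the target during transfer: ω₂·t = 2.2354 rad = 128.08°.
The orbiter traverses 180° on the transfer ellipse, so the target must lead by 180° − 128.08° = 51.92°.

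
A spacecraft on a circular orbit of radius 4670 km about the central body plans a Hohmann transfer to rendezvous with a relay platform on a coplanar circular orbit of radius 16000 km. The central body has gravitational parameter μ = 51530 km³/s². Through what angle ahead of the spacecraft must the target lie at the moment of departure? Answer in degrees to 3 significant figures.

The Hohmann ellipse has a_t = (r₁ + r₂)/2 = 10335 km.
The half-period of the transfer ellipse is t = π√(a_t³/μ) = 14540.7 s.
Target angular speed ω₂ = √(μ/r₂³) = 1.12163×10^-4 rad/s.
Angle swept by the target during transfer: ω₂·t = 1.63093 rad = 93.445°.
Arrival is 180° from departure on the ellipse, so φ = 180° − 93.445° = 86.6°.

φ = 86.6°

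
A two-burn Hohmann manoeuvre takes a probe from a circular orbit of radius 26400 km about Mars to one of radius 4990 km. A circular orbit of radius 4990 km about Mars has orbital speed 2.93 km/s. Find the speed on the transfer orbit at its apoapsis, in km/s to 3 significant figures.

From the circular-orbit relation v² = μ/r at r = 4990 km: μ = v²r = (2.93)² × 4990 = 42838.7 km³/s².
Semi-major axis of the transfer orbit: a_t = (26400 + 4990)/2 = 15695 km.
At apoapsis, r = 26400 km.
From the vis-viva equation, v = √[μ(2/r − 1/a_t)] = 0.7183 km/s.

v = 0.718 km/s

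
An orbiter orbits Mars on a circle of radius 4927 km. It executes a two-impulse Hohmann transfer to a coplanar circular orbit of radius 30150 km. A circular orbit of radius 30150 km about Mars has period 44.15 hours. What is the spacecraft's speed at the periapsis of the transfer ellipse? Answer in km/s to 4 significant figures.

v = 3.866 km/s

From Kepler's third law T² = 4π²r³/μ at r = 30150 km, T = 44.15 hours = 44.15 × 3600 s = 1.5894×10^5 s: μ = 4π²r³/T² = 42830.7 km³/s².
Semi-major axis of the transfer orbit: a_t = (4927 + 30150)/2 = 17538.5 km.
At periapsis, r = 4927 km.
Vis-viva: v = √[μ(2/r − 1/a_t)] = √[42830.7 × (2/4927 − 1/17538.5)] = 3.866 km/s.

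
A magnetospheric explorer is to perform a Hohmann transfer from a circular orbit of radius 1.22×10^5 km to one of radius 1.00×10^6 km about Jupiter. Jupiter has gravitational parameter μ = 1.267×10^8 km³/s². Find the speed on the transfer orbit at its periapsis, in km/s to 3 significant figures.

The Hohmann ellipse has a_t = (r₁ + r₂)/2 = 5.610×10^5 km.
The periapsis of the transfer ellipse is at r = 1.220×10^5 km.
From the vis-viva equation, v = √[μ(2/r − 1/a_t)] = 43.03 km/s.

v = 43.0 km/s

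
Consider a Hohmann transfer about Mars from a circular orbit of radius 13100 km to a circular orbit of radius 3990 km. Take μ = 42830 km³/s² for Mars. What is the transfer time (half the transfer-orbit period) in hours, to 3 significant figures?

t = 3.33 hours

Transfer-ellipse semi-major axis a_t = (r₁ + r₂)/2 = (13100 + 3990)/2 = 8545 km.
Transfer time t = π√(a_t³/μ) = π√((8545)³ / 42830) = 11990 s.
Converting: 11990 s ÷ 3600 s/hour = 3.33 hours.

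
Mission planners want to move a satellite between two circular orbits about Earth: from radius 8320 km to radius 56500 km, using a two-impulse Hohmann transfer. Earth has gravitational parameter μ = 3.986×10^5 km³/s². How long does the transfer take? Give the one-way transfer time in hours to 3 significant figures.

Transfer-ellipse semi-major axis a_t = (r₁ + r₂)/2 = (8320 + 56500)/2 = 32410 km.
By Kepler's third law the transfer-orbit period is T = 2π√(a_t³/μ), so t = T/2 = 29030 s.
Converting: 29030 s ÷ 3600 s/hour = 8.06 hours.

t = 8.06 hours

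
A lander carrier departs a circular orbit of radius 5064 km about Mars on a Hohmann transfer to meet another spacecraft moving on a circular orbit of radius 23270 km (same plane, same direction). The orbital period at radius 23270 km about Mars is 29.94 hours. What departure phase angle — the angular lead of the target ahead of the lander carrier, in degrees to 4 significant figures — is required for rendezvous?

φ = 94.49°

From Kepler's third law T² = 4π²r³/μ at r = 23270 km, T = 29.94 hours = 29.94 × 3600 s = 1.07784×10^5 s: μ = 4π²r³/T² = 42819.4 km³/s².
Semi-major axis of the transfer orbit: a_t = (5064 + 23270)/2 = 14167 km.
The half-period of the transfer ellipse is t = π√(a_t³/μ) = 25600.4 s.
The target's mean motion on its circular orbit is ω₂ = √(μ/r₂³) = 5.82942×10^-5 rad/s.
Angle swept by the target during transfer: ω₂·t = 1.4924 rad = 85.51°.
Arrival is 180° from departure on the ellipse, so φ = 180° − 85.51° = 94.49°.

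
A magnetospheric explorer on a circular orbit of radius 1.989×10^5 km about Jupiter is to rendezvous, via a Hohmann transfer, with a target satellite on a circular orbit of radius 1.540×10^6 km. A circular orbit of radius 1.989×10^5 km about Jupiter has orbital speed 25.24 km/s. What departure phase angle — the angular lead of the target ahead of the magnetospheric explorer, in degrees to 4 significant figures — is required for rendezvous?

From the circular-orbit relation v² = μ/r at r = 1.989×10^5 km: μ = v²r = (25.24)² × 1.989×10^5 = 1.26711×10^8 km³/s².
The Hohmann ellipse has a_t = (r₁ + r₂)/2 = 8.6945×10^5 km.
The half-period of the transfer ellipse is t = π√(a_t³/μ) = 2.2626×10^5 s.
Target angular speed ω₂ = √(μ/r₂³) = 5.8901×10^-6 rad/s.
Angle swept by the target during transfer: ω₂·t = 1.3327 rad = 76.36°.
Arrival is 180° from departure on the ellipse, so φ = 180° − 76.36° = 103.6°.

φ = 103.6°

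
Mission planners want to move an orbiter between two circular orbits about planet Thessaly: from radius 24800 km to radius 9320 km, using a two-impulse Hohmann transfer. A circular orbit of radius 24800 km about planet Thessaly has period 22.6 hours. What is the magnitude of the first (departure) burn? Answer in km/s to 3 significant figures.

From Kepler's third law T² = 4π²r³/μ at r = 24800 km, T = 22.6 hours = 22.6 × 3600 s = 81360 s: μ = 4π²r³/T² = 90968.9 km³/s².
Semi-major axis of the transfer orbit: a_t = (24800 + 9320)/2 = 17060 km.
On the circular orbit at r = 24800 km, v_c = √(μ/r) = 1.9152 km/s.
Vis-viva on the transfer ellipse at r = 24800 km gives v_t = √[μ(2/r − 1/a_t)] = 1.4156 km/s.
Δv₁ = |v_t − v_c| = |1.4156 − 1.9152| = 0.4996 km/s.

Δv₁ = 0.500 km/s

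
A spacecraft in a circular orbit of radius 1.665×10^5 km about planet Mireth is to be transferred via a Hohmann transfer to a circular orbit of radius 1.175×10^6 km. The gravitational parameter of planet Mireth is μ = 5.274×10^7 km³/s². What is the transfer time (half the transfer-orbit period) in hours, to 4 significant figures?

t = 66.01 hours

Semi-major axis of the transfer orbit: a_t = (1.665×10^5 + 1.175×10^6)/2 = 6.7075×10^5 km.
By Kepler's third law the transfer-orbit period is T = 2π√(a_t³/μ), so t = T/2 = 2.3764×10^5 s.
Converting: 2.3764×10^5 s ÷ 3600 s/hour = 66.01 hours.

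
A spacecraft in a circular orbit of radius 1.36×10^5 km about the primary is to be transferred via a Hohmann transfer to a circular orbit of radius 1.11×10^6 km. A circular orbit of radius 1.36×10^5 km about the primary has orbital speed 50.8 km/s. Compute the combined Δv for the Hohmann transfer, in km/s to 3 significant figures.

From the circular-orbit relation v² = μ/r at r = 1.36×10^5 km: μ = v²r = (50.8)² × 1.36×10^5 = 3.50967×10^8 km³/s².
The Hohmann ellipse has a_t = (r₁ + r₂)/2 = 6.230×10^5 km.
At r₁ the circular-orbit speed is v₁ = √(μ/r₁) = 50.80 km/s.
Transfer-orbit speed at r₁ (vis-viva equation): v_p = √[μ(2/r₁ − 1/a_t)] = 67.81 km/s.
First burn Δv₁ = |v_p − v₁| = 17.01 km/s.
At r₂, v₂ = √(μ/r₂) = 17.782 km/s.
Transfer-orbit speed at r₂: v_a = √[μ(2/r₂ − 1/a_t)] = 8.3080 km/s.
Second burn Δv₂ = |v₂ − v_a| = 9.474 km/s.
Total Δv = Δv₁ + Δv₂ = 26.48 km/s.

Δv = 26.5 km/s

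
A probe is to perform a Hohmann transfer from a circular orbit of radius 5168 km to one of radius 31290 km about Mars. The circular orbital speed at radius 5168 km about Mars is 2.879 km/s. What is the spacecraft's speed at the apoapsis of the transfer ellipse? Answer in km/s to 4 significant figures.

v = 0.6230 km/s

From the circular-orbit relation v² = μ/r at r = 5168 km: μ = v²r = (2.879)² × 5168 = 42835.7 km³/s².
The Hohmann ellipse has a_t = (r₁ + r₂)/2 = 18229 km.
At apoapsis, r = 31290 km.
Vis-viva: v = √[μ(2/r − 1/a_t)] = √[42835.7 × (2/31290 − 1/18229)] = 0.6230 km/s.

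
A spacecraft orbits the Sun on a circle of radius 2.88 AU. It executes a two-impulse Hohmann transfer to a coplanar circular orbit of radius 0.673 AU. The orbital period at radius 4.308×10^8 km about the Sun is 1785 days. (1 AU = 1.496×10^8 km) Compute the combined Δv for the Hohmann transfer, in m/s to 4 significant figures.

Δv = 16670 m/s

From Kepler's third law T² = 4π²r³/μ at r = 4.308×10^8 km, T = 1785 days = 1785 × 86400 s = 1.54224×10^8 s: μ = 4π²r³/T² = 1.32704×10^11 km³/s².
In km: r₁ = 2.88 × 1.496×10^8 = 4.30848×10^8 km; r₂ = 0.673 × 1.496×10^8 = 1.006808×10^8 km.
Semi-major axis of the transfer orbit: a_t = (4.30848×10^8 + 1.006808×10^8)/2 = 2.657644×10^8 km.
Circular speed at r₁: v₁ = √(μ/r₁) = √(1.32704×10^11/4.30848×10^8) = 17.550 km/s.
On the transfer ellipse at r₁, vis-viva equation gives v_a = √[μ(2/r₁ − 1/a_t)] = 10.802 km/s.
First burn Δv₁ = |v_a − v₁| = 6.748 km/s.
At r₂, v₂ = √(μ/r₂) = 36.31 km/s.
Transfer-orbit speed at r₂: v_p = √[μ(2/r₂ − 1/a_t)] = 46.23 km/s.
Second burn Δv₂ = |v₂ − v_p| = 9.920 km/s.
Total Δv = Δv₁ + Δv₂ = 16.67 km/s.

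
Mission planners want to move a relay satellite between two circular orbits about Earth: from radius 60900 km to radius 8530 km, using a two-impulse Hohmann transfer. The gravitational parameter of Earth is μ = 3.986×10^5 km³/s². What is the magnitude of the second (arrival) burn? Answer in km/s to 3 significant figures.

Semi-major axis of the transfer orbit: a_t = (60900 + 8530)/2 = 34715 km.
On the circular orbit at r = 8530 km, v_c = √(μ/r) = 6.836 km/s.
Vis-viva on the transfer ellipse at r = 8530 km gives v_t = √[μ(2/r − 1/a_t)] = 9.054 km/s.
Δv₂ = |v_t − v_c| = |9.054 − 6.836| = 2.218 km/s.

Δv₂ = 2.22 km/s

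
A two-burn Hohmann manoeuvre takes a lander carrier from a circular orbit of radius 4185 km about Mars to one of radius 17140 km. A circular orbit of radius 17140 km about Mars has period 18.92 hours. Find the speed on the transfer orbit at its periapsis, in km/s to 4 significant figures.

v = 4.057 km/s

From Kepler's third law T² = 4π²r³/μ at r = 17140 km, T = 18.92 hours = 18.92 × 3600 s = 68112 s: μ = 4π²r³/T² = 42849.4 km³/s².
Transfer-ellipse semi-major axis a_t = (r₁ + r₂)/2 = (4185 + 17140)/2 = 10662.5 km.
At periapsis, r = 4185 km.
Vis-viva: v = √[μ(2/r − 1/a_t)] = √[42849.4 × (2/4185 − 1/10662.5)] = 4.057 km/s.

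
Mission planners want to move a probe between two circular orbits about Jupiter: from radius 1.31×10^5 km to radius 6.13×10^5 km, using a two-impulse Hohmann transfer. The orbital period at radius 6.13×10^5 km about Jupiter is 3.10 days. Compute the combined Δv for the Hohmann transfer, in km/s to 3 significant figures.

From Kepler's third law T² = 4π²r³/μ at r = 6.13×10^5 km, T = 3.10 days = 3.10 × 86400 s = 2.6784×10^5 s: μ = 4π²r³/T² = 1.26762×10^8 km³/s².
The Hohmann ellipse has a_t = (r₁ + r₂)/2 = 3.720×10^5 km.
At r₁ the circular-orbit speed is v₁ = √(μ/r₁) = 31.107 km/s.
Transfer-orbit speed at r₁ (vis-viva): v_p = √[μ(2/r₁ − 1/a_t)] = 39.932 km/s.
First burn Δv₁ = |v_p − v₁| = 8.825 km/s.
Circular speed at r₂: v₂ = √(μ/r₂) = 14.3802 km/s.
Transfer-orbit speed at r₂: v_a = √[μ(2/r₂ − 1/a_t)] = 8.53354 km/s.
Second burn Δv₂ = |v₂ − v_a| = 5.847 km/s.
Total Δv = Δv₁ + Δv₂ = 14.67 km/s.

Δv = 14.7 km/s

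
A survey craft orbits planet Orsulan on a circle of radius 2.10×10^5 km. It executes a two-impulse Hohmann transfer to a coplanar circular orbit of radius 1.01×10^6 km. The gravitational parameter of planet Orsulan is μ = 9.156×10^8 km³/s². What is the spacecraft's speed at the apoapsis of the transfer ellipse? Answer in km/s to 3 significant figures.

v = 17.7 km/s

The Hohmann ellipse has a_t = (r₁ + r₂)/2 = 6.100×10^5 km.
At apoapsis, r = 1.010×10^6 km.
From the vis-viva equation, v = √[μ(2/r − 1/a_t)] = 17.67 km/s.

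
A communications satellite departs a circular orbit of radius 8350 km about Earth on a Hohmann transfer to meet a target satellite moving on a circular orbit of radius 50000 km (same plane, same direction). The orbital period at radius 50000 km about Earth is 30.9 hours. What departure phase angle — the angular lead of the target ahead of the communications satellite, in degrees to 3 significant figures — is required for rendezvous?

From Kepler's third law T² = 4π²r³/μ at r = 50000 km, T = 30.9 hours = 30.9 × 3600 s = 1.1124×10^5 s: μ = 4π²r³/T² = 3.98793×10^5 km³/s².
The Hohmann ellipse has a_t = (r₁ + r₂)/2 = 29175 km.
Transfer time t = π√(a_t³/μ) = 24791 s.
The target's mean motion on its circular orbit is ω₂ = √(μ/r₂³) = 5.6483×10^-5 rad/s.
Angle swept by the target during transfer: ω₂·t = 1.4003 rad = 80.23°.
Arrival is 180° from departure on the ellipse, so φ = 180° − 80.23° = 99.8°.

φ = 99.8°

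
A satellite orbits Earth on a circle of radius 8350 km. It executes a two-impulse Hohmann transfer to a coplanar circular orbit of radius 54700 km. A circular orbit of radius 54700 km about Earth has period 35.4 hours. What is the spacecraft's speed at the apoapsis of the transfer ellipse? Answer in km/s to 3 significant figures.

From Kepler's third law T² = 4π²r³/μ at r = 54700 km, T = 35.4 hours = 35.4 × 3600 s = 1.2744×10^5 s: μ = 4π²r³/T² = 3.97842×10^5 km³/s².
Semi-major axis of the transfer orbit: a_t = (8350 + 54700)/2 = 31525 km.
At apoapsis, r = 54700 km.
Applying v² = μ(2/r − 1/a_t): v = 1.388 km/s.

v = 1.39 km/s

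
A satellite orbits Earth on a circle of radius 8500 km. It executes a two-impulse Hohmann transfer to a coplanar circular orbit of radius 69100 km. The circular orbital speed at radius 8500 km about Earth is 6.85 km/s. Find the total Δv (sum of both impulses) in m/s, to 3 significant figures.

From the circular-orbit relation v² = μ/r at r = 8500 km: μ = v²r = (6.85)² × 8500 = 3.98841×10^5 km³/s².
The Hohmann ellipse has a_t = (r₁ + r₂)/2 = 38800 km.
Circular speed at r₁: v₁ = √(μ/r₁) = √(3.98841×10^5/8500) = 6.850 km/s.
Transfer-orbit speed at r₁ (vis-viva): v_p = √[μ(2/r₁ − 1/a_t)] = 9.141 km/s.
First burn Δv₁ = |v_p − v₁| = 2.291 km/s.
At r₂, v₂ = √(μ/r₂) = 2.402 km/s.
Transfer-orbit speed at r₂: v_a = √[μ(2/r₂ − 1/a_t)] = 1.124 km/s.
Second burn Δv₂ = |v₂ − v_a| = 1.278 km/s.
Δv = Δv₁ + Δv₂ = 2.291 + 1.278 = 3.569 km/s.

Δv = 3570 m/s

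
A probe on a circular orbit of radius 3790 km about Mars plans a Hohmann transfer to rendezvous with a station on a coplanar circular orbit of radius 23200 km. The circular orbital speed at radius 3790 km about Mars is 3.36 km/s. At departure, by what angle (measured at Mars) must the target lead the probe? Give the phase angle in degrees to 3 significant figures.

From the circular-orbit relation v² = μ/r at r = 3790 km: μ = v²r = (3.36)² × 3790 = 42787.6 km³/s².
The Hohmann ellipse has a_t = (r₁ + r₂)/2 = 13495 km.
The half-period of the transfer ellipse is t = π√(a_t³/μ) = 23809.5 s.
Target angular speed ω₂ = √(μ/r₂³) = 5.85365×10^-5 rad/s.
Angle swept by the target during transfer: ω₂·t = 1.3937 rad = 79.85°.
Arrival is 180° from departure on the ellipse, so φ = 180° − 79.85° = 100°.

φ = 100°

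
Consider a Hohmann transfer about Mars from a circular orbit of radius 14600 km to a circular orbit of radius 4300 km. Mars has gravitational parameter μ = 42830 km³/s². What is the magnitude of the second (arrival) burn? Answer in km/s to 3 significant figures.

Δv₂ = 0.767 km/s

The Hohmann ellipse has a_t = (r₁ + r₂)/2 = 9450 km.
On the circular orbit at r = 4300 km, v_c = √(μ/r) = 3.1560 km/s.
Transfer-orbit speed at the same r (vis-viva, a = a_t): v_t = √[μ(2/r − 1/a_t)] = 3.9228 km/s.
Δv₂ = |v_t − v_c| = |3.9228 − 3.1560| = 0.7668 km/s.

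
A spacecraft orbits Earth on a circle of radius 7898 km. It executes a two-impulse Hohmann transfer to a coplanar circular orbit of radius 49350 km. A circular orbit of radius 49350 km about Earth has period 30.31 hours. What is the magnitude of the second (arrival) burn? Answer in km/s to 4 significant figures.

Δv₂ = 1.349 km/s

From Kepler's third law T² = 4π²r³/μ at r = 49350 km, T = 30.31 hours = 30.31 × 3600 s = 1.09116×10^5 s: μ = 4π²r³/T² = 3.98515×10^5 km³/s².
Transfer-ellipse semi-major axis a_t = (r₁ + r₂)/2 = (7898 + 49350)/2 = 28624 km.
Circular speed at r = 49350 km: v_c = √(μ/r) = 2.842 km/s.
Transfer-orbit speed at the same r (vis-viva, a = a_t): v_t = √[μ(2/r − 1/a_t)] = 1.493 km/s.
Δv₂ = |v_t − v_c| = |1.493 − 2.842| = 1.349 km/s.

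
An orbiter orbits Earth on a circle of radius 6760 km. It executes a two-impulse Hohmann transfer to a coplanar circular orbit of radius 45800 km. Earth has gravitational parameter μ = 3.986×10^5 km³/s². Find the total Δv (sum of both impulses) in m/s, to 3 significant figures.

Semi-major axis of the transfer orbit: a_t = (6760 + 45800)/2 = 26280 km.
Circular speed at r₁: v₁ = √(μ/r₁) = √(3.986×10^5/6760) = 7.6788 km/s.
Transfer-orbit speed at r₁ (vis-viva equation): v_p = √[μ(2/r₁ − 1/a_t)] = 10.137 km/s.
First burn Δv₁ = |v_p − v₁| = 2.458 km/s.
Circular speed at r₂: v₂ = √(μ/r₂) = 2.950 km/s.
Transfer-orbit speed at r₂: v_a = √[μ(2/r₂ − 1/a_t)] = 1.496 km/s.
Second burn Δv₂ = |v₂ − v_a| = 1.454 km/s.
Δv = Δv₁ + Δv₂ = 2.458 + 1.454 = 3.912 km/s.

Δv = 3910 m/s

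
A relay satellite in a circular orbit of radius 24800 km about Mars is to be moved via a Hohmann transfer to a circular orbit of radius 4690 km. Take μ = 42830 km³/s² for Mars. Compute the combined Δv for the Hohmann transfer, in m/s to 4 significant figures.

Δv = 1470 m/s

Transfer-ellipse semi-major axis a_t = (r₁ + r₂)/2 = (24800 + 4690)/2 = 14745 km.
At r₁ the circular-orbit speed is v₁ = √(μ/r₁) = 1.3142 km/s.
On the transfer ellipse at r₁, vis-viva equation gives v_a = √[μ(2/r₁ − 1/a_t)] = 0.74116 km/s.
First burn Δv₁ = |v_a − v₁| = 0.5730 km/s.
At r₂, v₂ = √(μ/r₂) = 3.02195 km/s.
Transfer-orbit speed at r₂: v_p = √[μ(2/r₂ − 1/a_t)] = 3.91914 km/s.
Second burn Δv₂ = |v₂ − v_p| = 0.8972 km/s.
Total Δv = Δv₁ + Δv₂ = 1.470 km/s.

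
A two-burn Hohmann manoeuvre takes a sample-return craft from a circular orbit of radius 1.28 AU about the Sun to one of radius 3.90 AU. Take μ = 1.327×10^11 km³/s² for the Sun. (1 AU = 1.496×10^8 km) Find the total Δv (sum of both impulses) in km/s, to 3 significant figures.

Δv = 10.5 km/s

In km: r₁ = 1.28 × 1.496×10^8 = 1.91488×10^8 km; r₂ = 3.90 × 1.496×10^8 = 5.8344×10^8 km.
The Hohmann ellipse has a_t = (r₁ + r₂)/2 = 3.87464×10^8 km.
Circular speed at r₁: v₁ = √(μ/r₁) = √(1.327×10^11/1.91488×10^8) = 26.32478 km/s.
Transfer-orbit speed at r₁ (vis-viva equation): v_p = √[μ(2/r₁ − 1/a_t)] = 32.30332 km/s.
First burn Δv₁ = |v_p − v₁| = 5.979 km/s.
Circular speed at r₂: v₂ = √(μ/r₂) = 15.081 km/s.
Transfer-orbit speed at r₂: v_a = √[μ(2/r₂ − 1/a_t)] = 10.602 km/s.
Second burn Δv₂ = |v₂ − v_a| = 4.479 km/s.
Δv = Δv₁ + Δv₂ = 5.979 + 4.479 = 10.46 km/s.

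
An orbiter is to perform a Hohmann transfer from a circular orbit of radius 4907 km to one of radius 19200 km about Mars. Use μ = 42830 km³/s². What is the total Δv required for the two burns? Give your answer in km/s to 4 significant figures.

Semi-major axis of the transfer orbit: a_t = (4907 + 19200)/2 = 12053.5 km.
At r₁ the circular-orbit speed is v₁ = √(μ/r₁) = 2.9544 km/s.
On the transfer ellipse at r₁, vis-viva gives v_p = √[μ(2/r₁ − 1/a_t)] = 3.7287 km/s.
First burn Δv₁ = |v_p − v₁| = 0.7743 km/s.
Circular speed at r₂: v₂ = √(μ/r₂) = 1.4936 km/s.
Transfer-orbit speed at r₂: v_a = √[μ(2/r₂ − 1/a_t)] = 0.95296 km/s.
Second burn Δv₂ = |v₂ − v_a| = 0.5406 km/s.
Δv = Δv₁ + Δv₂ = 0.7743 + 0.5406 = 1.315 km/s.

Δv = 1.315 km/s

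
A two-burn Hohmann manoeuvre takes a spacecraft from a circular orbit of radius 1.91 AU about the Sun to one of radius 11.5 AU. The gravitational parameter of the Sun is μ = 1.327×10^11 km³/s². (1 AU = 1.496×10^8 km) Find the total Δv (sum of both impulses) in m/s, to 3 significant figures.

In km: r₁ = 1.91 × 1.496×10^8 = 2.85736×10^8 km; r₂ = 11.5 × 1.496×10^8 = 1.7204×10^9 km.
Transfer-ellipse semi-major axis a_t = (r₁ + r₂)/2 = (2.85736×10^8 + 1.7204×10^9)/2 = 1.003068×10^9 km.
At r₁ the circular-orbit speed is v₁ = √(μ/r₁) = 21.550 km/s.
On the transfer ellipse at r₁, vis-viva equation gives v_p = √[μ(2/r₁ − 1/a_t)] = 28.223 km/s.
First burn Δv₁ = |v_p − v₁| = 6.673 km/s.
At r₂, v₂ = √(μ/r₂) = 8.7826 km/s.
Transfer-orbit speed at r₂: v_a = √[μ(2/r₂ − 1/a_t)] = 4.6875 km/s.
Second burn Δv₂ = |v₂ − v_a| = 4.095 km/s.
Δv = Δv₁ + Δv₂ = 6.673 + 4.095 = 10.77 km/s.

Δv = 10800 m/s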